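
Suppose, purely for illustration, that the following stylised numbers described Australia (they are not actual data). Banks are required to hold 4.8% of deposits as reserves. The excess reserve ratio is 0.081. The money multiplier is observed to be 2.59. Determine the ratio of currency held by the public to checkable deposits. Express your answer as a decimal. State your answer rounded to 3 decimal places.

Using m = 2.59. From m = (1 + c)/(c + rr + e), rearranging gives 1 + c = m·(c + rr + e), so c·(1 − m) = m·(rr + e) − 1.
Hence c = [m·(rr + e) − 1]/(1 − m) = [2.59 × (0.048 + 0.081) − 1] / (1 − 2.59) ≈ 0.418799.

0.419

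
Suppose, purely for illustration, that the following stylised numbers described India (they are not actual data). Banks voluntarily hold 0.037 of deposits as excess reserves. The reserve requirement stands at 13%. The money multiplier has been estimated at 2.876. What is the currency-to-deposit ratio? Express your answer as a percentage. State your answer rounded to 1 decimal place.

27.7%

Using m = 2.876. From m = (1 + c)/(c + rr + e), rearranging gives 1 + c = m·(c + rr + e), so c·(1 − m) = m·(rr + e) − 1.
Hence c = [m·(rr + e) − 1]/(1 − m) = [2.876 × (0.13 + 0.037) − 1] / (1 − 2.876) ≈ 0.277030.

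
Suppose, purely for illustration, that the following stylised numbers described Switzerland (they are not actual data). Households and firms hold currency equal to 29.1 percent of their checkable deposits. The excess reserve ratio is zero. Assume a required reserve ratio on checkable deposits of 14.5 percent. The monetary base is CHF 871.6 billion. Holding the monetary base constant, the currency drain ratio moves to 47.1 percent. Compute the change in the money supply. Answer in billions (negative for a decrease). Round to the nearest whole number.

-499 billion

Initially m₁ = (1 + 0.291) / (0.145 + 0.291) ≈ 2.9610, so M₁ = 2.9610 × 871.6 = 2580.8076 billion.
After the change m₂ = (1 + 0.471) / (0.145 + 0.471) ≈ 2.3880, so M₂ = 2.3880 × 871.6 = 2081.3808 billion.
ΔM = M₂ − M₁ = 2081.3808 − 2580.8076 = -499.4268 billion.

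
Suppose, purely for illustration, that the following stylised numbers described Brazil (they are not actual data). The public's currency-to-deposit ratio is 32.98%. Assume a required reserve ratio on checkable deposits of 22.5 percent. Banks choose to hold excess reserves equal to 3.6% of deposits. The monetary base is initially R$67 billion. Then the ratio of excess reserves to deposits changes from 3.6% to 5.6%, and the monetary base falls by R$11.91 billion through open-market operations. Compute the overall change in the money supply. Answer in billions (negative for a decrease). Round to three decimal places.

Before: m₁ = (1 + 0.3298) / (0.225 + 0.036 + 0.3298) ≈ 2.250846, MB₁ = 67, so M₁ = 2.250846 × 67 ≈ 150.8067 billion.
After: m₂ = (1 + 0.3298) / (0.225 + 0.056 + 0.3298) ≈ 2.177145, MB₂ = 67 − 11.91 = 55.09, so M₂ = 2.177145 × 55.09 ≈ 119.9389 billion.
ΔM = M₂ − M₁ = 119.9389 − 150.8067 = -30.8678 billion.

-30.868 billion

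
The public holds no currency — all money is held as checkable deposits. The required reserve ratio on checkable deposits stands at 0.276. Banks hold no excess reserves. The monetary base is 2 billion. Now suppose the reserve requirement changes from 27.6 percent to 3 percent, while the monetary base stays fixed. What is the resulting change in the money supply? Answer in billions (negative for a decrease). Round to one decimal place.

Initially m₁ = 1 / (0.276) ≈ 3.6232, so M₁ = 3.6232 × 2 = 7.2464 billion.
After the change m₂ = 1 / (0.03) ≈ 33.3333, so M₂ = 33.3333 × 2 = 66.6666 billion.
ΔM = M₂ − M₁ = 66.6666 − 7.2464 = 59.4202 billion.

59.4 billion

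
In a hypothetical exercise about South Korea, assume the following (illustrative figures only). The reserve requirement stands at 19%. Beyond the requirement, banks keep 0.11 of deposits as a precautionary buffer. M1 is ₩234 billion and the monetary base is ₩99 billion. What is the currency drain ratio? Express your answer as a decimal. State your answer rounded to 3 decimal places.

0.213

Using m = M/MB = 234/99 ≈ 2.363636. From m = (1 + c)/(c + rr + e), rearranging gives 1 + c = m·(c + rr + e), so c·(1 − m) = m·(rr + e) − 1.
Hence c = [m·(rr + e) − 1]/(1 − m) = [2.363636 × (0.19 + 0.11) − 1] / (1 − 2.363636) ≈ 0.213333.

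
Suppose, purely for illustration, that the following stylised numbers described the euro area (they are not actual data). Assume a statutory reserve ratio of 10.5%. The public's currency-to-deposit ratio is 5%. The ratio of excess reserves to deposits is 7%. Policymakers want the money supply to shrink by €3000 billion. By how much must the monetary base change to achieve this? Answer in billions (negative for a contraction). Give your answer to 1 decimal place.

The money multiplier is m = (1 + c) / (rr + e + c) = (1 + 0.05) / (0.105 + 0.07 + 0.05) ≈ 4.666667.
ΔMB = ΔM / m = (−3000) / 4.666667 ≈ -642.8571 billion.

-642.9 billion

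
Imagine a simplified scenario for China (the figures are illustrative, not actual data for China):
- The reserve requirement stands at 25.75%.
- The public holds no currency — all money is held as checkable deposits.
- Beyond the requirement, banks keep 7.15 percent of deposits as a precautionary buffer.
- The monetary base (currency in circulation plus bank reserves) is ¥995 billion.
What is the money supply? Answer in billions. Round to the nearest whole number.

¥3024 billion

The money multiplier is m = 1 / (rr + e) = 1 / (0.2575 + 0.0715) ≈ 3.0395.
So M = m × MB = 3.0395 × 995 = 3024.3025 billion.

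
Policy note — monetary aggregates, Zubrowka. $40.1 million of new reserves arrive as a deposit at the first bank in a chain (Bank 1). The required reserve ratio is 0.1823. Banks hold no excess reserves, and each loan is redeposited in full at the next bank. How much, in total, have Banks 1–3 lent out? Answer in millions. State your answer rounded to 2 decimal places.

$81.53 million

Bank i lends (1 − rr)^i of the original deposit: Bank 1 lends 40.1·0.8177 ≈ 32.7898, Bank 2 lends 40.1·0.8177² ≈ 26.8122, and so on.
Summing a geometric series: total = 40.1·[0.8177·(1 − 0.8177^3) / (1 − 0.8177)] ≈ 81.5263 million.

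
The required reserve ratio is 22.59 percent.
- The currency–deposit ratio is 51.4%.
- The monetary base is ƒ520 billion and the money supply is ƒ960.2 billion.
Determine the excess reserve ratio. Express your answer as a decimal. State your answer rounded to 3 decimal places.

0.080

Using m = M/MB = 960.2/520 ≈ 1.846538. Since m = (1 + c)/(c + rr + e), the denominator satisfies c + rr + e = (1 + c)/m = (1 + 0.514) / 1.846538 ≈ 0.819913.
With c = 0.514 and rr = 0.2259, the excess reserve ratio is 0.819913 − 0.514 − 0.2259 = 0.080013.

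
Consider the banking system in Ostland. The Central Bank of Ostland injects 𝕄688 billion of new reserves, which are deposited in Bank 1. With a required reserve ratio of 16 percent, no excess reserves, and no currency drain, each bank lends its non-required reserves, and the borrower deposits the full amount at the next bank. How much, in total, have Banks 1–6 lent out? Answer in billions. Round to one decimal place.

Bank i lends (1 − rr)^i of the original deposit: Bank 1 lends 688·0.8400 = 577.9200, Bank 2 lends 688·0.8400² = 485.4528, and so on.
Summing a geometric series: total = 688·[0.8400·(1 − 0.8400^6) / (1 − 0.8400)] ≈ 2343.1115 billion.

𝕄2343.1 billion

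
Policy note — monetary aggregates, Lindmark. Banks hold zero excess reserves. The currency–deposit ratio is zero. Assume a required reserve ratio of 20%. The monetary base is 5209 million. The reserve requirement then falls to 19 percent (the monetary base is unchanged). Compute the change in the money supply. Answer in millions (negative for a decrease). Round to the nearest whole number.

Initially m₁ = 1 / (0.2) = 5, so M₁ = 5 × 5209 = 26045 million.
After the change m₂ = 1 / (0.19) ≈ 5.26316, so M₂ = 5.26316 × 5209 ≈ 27415.8004 million.
ΔM = M₂ − M₁ = 27415.8004 − 26045 = 1370.8004 million.

1371 million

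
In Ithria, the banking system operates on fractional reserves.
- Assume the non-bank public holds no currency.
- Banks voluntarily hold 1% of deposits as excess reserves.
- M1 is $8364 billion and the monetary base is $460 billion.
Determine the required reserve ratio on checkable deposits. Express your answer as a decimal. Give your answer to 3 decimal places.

0.045

Using m = M/MB = 8364/460 ≈ 18.182609. Since m = (1 + c)/(c + rr + e), the denominator satisfies c + rr + e = (1 + c)/m = (1 + 0) / 18.182609 ≈ 0.054998.
With c = 0 and e = 0.01, the required reserve ratio on checkable deposits is 0.054998 − 0 − 0.01 = 0.044998.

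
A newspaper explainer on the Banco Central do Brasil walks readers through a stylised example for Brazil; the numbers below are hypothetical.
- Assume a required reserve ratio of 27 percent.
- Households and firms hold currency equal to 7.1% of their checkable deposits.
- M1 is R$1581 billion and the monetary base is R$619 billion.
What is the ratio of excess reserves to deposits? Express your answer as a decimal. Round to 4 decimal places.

0.0783

Using m = M/MB = 1581/619 ≈ 2.554120. Since m = (1 + c)/(c + rr + e), the denominator satisfies c + rr + e = (1 + c)/m = (1 + 0.071) / 2.554120 ≈ 0.419323.
With c = 0.071 and rr = 0.27, the ratio of excess reserves to deposits is 0.419323 − 0.071 − 0.27 = 0.078323.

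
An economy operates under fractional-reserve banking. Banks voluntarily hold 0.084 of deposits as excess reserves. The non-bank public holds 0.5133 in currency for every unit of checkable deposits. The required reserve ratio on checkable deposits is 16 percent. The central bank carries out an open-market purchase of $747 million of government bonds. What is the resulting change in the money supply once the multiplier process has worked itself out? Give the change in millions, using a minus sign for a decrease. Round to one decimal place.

$1492.7 million

The money multiplier is m = (1 + c) / (rr + e + c) = (1 + 0.5133) / (0.16 + 0.084 + 0.5133) ≈ 1.99828.
The purchase adds 747 million of base, so ΔM = m × ΔMB = 1.99828 × (+747) ≈ 1492.7152 million.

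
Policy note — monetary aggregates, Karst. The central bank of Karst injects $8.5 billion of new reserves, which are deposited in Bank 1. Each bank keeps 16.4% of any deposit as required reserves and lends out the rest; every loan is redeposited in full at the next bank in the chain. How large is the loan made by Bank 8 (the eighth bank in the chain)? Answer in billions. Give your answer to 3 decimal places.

$2.028 billion

Each bank lends a fraction (1 − rr) = 0.8360 of the deposit it receives, so Bank 8 receives 8.5·0.8360^7 and lends 8.5·0.8360^8 ≈ 2.0280 billion.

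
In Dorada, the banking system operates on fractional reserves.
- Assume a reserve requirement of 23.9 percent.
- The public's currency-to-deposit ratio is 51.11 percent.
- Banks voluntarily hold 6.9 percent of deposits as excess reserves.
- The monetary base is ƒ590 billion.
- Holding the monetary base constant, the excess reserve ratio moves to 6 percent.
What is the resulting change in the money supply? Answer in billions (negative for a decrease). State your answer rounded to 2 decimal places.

ƒ12.09 billion

Initially m₁ = (1 + 0.5111) / (0.239 + 0.069 + 0.5111) ≈ 1.844830, so M₁ = 1.844830 × 590 = 1088.4497 billion.
After the change m₂ = (1 + 0.5111) / (0.239 + 0.06 + 0.5111) ≈ 1.865325, so M₂ = 1.865325 × 590 ≈ 1100.5417 billion.
ΔM = M₂ − M₁ = 1100.5417 − 1088.4497 = 12.092 billion.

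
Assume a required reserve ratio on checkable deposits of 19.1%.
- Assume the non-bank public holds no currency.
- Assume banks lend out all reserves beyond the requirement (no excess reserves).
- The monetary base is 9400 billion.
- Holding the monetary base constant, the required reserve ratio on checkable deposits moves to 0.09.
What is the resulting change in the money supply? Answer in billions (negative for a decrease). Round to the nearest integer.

Initially m₁ = 1 / (0.191) ≈ 5.23560, so M₁ = 5.23560 × 9400 = 49214.64 billion.
After the change m₂ = 1 / (0.09) ≈ 11.11111, so M₂ = 11.11111 × 9400 = 104444.434 billion.
ΔM = M₂ − M₁ = 104444.434 − 49214.64 = 55229.794 billion.

55230 billion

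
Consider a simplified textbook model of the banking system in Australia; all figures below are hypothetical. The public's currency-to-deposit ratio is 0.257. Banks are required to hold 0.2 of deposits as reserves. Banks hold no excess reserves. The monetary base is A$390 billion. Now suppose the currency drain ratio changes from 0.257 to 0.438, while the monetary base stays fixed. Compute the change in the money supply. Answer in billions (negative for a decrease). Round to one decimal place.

Initially m₁ = (1 + 0.257) / (0.2 + 0.257) ≈ 2.75055, so M₁ = 2.75055 × 390 = 1072.7145 billion.
After the change m₂ = (1 + 0.438) / (0.2 + 0.438) ≈ 2.25392, so M₂ = 2.25392 × 390 = 879.0288 billion.
ΔM = M₂ − M₁ = 879.0288 − 1072.7145 = -193.6857 billion.

-193.7 billion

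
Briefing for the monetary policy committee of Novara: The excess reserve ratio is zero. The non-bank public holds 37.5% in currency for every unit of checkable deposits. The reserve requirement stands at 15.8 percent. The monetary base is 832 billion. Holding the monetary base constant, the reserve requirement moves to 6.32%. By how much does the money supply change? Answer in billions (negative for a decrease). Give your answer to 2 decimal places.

464.34 billion

Initially m₁ = (1 + 0.375) / (0.158 + 0.375) ≈ 2.579737, so M₁ = 2.579737 × 832 ≈ 2146.3412 billion.
After the change m₂ = (1 + 0.375) / (0.0632 + 0.375) ≈ 3.137837, so M₂ = 3.137837 × 832 ≈ 2610.6804 billion.
ΔM = M₂ − M₁ = 2610.6804 − 2146.3412 = 464.3392 billion.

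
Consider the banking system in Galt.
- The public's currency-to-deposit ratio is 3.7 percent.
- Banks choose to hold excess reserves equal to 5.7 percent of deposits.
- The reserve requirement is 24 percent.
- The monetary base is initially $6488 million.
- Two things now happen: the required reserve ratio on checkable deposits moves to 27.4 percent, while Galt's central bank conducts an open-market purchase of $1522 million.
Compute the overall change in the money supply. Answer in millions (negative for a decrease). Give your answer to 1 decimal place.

$2427.8 million

Before: m₁ = (1 + 0.037) / (0.24 + 0.057 + 0.037) ≈ 3.104790, MB₁ = 6488, so M₁ = 3.104790 × 6488 ≈ 20143.8775 million.
After: m₂ = (1 + 0.037) / (0.274 + 0.057 + 0.037) ≈ 2.817935, MB₂ = 6488 + 1522 = 8010, so M₂ = 2.817935 × 8010 ≈ 22571.6593 million.
ΔM = M₂ − M₁ = 22571.6593 − 20143.8775 = 2427.7818 million.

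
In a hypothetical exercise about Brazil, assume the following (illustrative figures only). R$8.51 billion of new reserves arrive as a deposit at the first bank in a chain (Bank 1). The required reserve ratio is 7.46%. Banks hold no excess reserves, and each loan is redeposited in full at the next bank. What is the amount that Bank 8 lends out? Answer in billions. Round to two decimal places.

Each bank lends a fraction (1 − rr) = 0.9254 of the deposit it receives, so Bank 8 receives 8.51·0.9254^7 and lends 8.51·0.9254^8 ≈ 4.5768 billion.

R$4.58 billion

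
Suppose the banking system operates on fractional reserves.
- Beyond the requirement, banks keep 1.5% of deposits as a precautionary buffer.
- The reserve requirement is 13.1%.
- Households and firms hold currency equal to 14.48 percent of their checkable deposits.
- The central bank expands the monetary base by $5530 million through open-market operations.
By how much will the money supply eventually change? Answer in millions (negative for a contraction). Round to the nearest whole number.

$21770 million

The money multiplier is m = (1 + c) / (rr + e + c) = (1 + 0.1448) / (0.131 + 0.015 + 0.1448) ≈ 3.93673.
The purchase adds 5530 million of base, so ΔM = m × ΔMB = 3.93673 × (+5530) = 21770.1169 million.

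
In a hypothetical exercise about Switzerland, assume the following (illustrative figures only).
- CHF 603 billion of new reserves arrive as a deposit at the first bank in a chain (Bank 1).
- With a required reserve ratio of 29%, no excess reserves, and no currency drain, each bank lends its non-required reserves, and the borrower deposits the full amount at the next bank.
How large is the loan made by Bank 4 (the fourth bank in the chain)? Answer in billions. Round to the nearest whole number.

Each bank lends a fraction (1 − rr) = 0.7100 of the deposit it receives, so Bank 4 receives 603·0.7100^3 and lends 603·0.7100^4 ≈ 153.2324 billion.

CHF 153 billion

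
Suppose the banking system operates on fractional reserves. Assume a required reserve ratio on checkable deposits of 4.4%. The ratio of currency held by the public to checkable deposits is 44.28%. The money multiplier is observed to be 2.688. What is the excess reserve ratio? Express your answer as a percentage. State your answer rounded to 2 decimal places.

Using m = 2.688. Since m = (1 + c)/(c + rr + e), the denominator satisfies c + rr + e = (1 + c)/m = (1 + 0.4428) / 2.688 ≈ 0.536756.
With c = 0.4428 and rr = 0.044, the excess reserve ratio is 0.536756 − 0.4428 − 0.044 = 0.049956.

5.00%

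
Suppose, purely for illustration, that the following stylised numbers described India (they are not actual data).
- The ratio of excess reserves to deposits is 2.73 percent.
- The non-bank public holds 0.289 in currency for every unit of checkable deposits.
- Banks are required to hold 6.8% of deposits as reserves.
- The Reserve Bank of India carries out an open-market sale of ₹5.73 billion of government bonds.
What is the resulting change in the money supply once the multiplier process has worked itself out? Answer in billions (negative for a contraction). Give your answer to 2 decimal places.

The money multiplier is m = (1 + c) / (rr + e + c) = (1 + 0.289) / (0.068 + 0.0273 + 0.289) ≈ 3.3542.
The sale removes 5.73 billion of base, so ΔM = m × ΔMB = 3.3542 × (−5.73) ≈ -19.2196 billion.

-19.22 billion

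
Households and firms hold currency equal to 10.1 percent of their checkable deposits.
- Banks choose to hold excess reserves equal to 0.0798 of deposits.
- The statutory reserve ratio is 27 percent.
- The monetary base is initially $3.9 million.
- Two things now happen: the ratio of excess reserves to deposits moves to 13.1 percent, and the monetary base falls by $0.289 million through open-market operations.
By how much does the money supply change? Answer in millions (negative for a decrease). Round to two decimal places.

Before: m₁ = (1 + 0.101) / (0.27 + 0.0798 + 0.101) ≈ 2.4423, MB₁ = 3.9, so M₁ = 2.4423 × 3.9 ≈ 9.525 million.
After: m₂ = (1 + 0.101) / (0.27 + 0.131 + 0.101) ≈ 2.1932, MB₂ = 3.9 − 0.289 = 3.611, so M₂ = 2.1932 × 3.611 ≈ 7.9196 million.
ΔM = M₂ − M₁ = 7.9196 − 9.525 = -1.6054 million.

-1.61 million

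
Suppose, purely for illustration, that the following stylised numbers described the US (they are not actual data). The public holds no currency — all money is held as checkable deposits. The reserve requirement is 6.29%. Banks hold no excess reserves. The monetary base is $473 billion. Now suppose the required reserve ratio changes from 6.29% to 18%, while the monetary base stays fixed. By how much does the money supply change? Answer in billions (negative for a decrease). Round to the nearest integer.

-4892 billion

Initially m₁ = 1 / (0.0629) ≈ 15.8983, so M₁ = 15.8983 × 473 = 7519.8959 billion.
After the change m₂ = 1 / (0.18) ≈ 5.5556, so M₂ = 5.5556 × 473 = 2627.7988 billion.
ΔM = M₂ − M₁ = 2627.7988 − 7519.8959 = -4892.0971 billion.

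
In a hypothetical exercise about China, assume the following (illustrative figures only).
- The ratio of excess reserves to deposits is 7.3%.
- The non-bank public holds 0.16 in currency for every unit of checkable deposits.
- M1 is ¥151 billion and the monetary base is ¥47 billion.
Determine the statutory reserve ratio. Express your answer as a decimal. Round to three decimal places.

0.128

Using m = M/MB = 151/47 ≈ 3.212766. Since m = (1 + c)/(c + rr + e), the denominator satisfies c + rr + e = (1 + c)/m = (1 + 0.16) / 3.212766 ≈ 0.361060.
With c = 0.16 and e = 0.073, the statutory reserve ratio is 0.361060 − 0.16 − 0.073 = 0.12806.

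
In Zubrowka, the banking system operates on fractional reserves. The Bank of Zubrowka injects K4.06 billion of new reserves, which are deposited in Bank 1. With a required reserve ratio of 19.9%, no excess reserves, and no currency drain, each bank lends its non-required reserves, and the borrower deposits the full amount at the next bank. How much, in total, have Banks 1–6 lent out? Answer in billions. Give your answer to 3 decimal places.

K12.026 billion

Bank i lends (1 − rr)^i of the original deposit: Bank 1 lends 4.06·0.8010 ≈ 3.2521, Bank 2 lends 4.06·0.8010² ≈ 2.6049, and so on.
Summing a geometric series: total = 4.06·[0.8010·(1 − 0.8010^6) / (1 − 0.8010)] ≈ 12.0258 billion.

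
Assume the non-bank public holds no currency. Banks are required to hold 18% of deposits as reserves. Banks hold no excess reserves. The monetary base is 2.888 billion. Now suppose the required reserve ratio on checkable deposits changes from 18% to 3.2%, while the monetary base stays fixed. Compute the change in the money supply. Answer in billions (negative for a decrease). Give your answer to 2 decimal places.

Initially m₁ = 1 / (0.18) ≈ 5.5556, so M₁ = 5.5556 × 2.888 ≈ 16.0446 billion.
After the change m₂ = 1 / (0.032) = 31.25, so M₂ = 31.25 × 2.888 = 90.25 billion.
ΔM = M₂ − M₁ = 90.25 − 16.0446 = 74.2054 billion.

74.21 billion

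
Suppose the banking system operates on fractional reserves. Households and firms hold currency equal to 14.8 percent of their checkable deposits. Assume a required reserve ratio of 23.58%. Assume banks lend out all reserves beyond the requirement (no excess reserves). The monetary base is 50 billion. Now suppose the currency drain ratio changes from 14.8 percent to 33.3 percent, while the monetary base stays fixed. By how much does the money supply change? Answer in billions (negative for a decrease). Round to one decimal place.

-32.4 billion

Initially m₁ = (1 + 0.148) / (0.2358 + 0.148) ≈ 2.9911, so M₁ = 2.9911 × 50 = 149.555 billion.
After the change m₂ = (1 + 0.333) / (0.2358 + 0.333) ≈ 2.3435, so M₂ = 2.3435 × 50 = 117.175 billion.
ΔM = M₂ − M₁ = 117.175 − 149.555 = -32.38 billion.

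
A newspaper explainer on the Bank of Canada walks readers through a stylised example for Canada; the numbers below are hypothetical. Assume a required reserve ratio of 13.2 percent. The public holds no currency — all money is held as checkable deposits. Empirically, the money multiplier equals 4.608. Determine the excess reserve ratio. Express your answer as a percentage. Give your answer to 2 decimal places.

Using m = 4.608. Since m = (1 + c)/(c + rr + e), the denominator satisfies c + rr + e = (1 + c)/m = (1 + 0) / 4.608 ≈ 0.217014.
With c = 0 and rr = 0.132, the excess reserve ratio is 0.217014 − 0 − 0.132 = 0.085014.

8.50%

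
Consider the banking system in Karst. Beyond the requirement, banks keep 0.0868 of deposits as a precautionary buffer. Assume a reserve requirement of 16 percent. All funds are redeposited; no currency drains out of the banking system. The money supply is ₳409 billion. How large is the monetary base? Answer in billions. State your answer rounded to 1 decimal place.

The money multiplier is m = 1 / (rr + e) = 1 / (0.16 + 0.0868) ≈ 4.05186.
MB = M / m = 409 / 4.05186 ≈ 100.9413 billion.

₳100.9 billion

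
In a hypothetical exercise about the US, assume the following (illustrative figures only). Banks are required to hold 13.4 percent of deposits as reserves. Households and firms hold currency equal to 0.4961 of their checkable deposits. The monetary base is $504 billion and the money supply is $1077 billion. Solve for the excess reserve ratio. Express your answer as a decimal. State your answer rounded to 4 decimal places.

0.0700

Using m = M/MB = 1077/504 ≈ 2.136905. Since m = (1 + c)/(c + rr + e), the denominator satisfies c + rr + e = (1 + c)/m = (1 + 0.4961) / 2.136905 ≈ 0.700125.
With c = 0.4961 and rr = 0.134, the excess reserve ratio is 0.700125 − 0.4961 − 0.134 = 0.070025.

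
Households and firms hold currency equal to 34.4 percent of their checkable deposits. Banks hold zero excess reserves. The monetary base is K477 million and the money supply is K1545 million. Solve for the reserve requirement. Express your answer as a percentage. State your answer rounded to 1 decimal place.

Using m = M/MB = 1545/477 ≈ 3.238994. Since m = (1 + c)/(c + rr + e), the denominator satisfies c + rr + e = (1 + c)/m = (1 + 0.344) / 3.238994 ≈ 0.414944.
With c = 0.344 and e = 0, the reserve requirement is 0.414944 − 0.344 − 0 = 0.070944.

7.1%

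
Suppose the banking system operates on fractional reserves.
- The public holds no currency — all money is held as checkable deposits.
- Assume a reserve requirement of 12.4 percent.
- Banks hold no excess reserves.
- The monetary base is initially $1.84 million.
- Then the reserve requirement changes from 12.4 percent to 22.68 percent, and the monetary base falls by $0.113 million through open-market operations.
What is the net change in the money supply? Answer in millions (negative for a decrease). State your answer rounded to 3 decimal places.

-7.224 million

Before: m₁ = 1 / (0.124) ≈ 8.06452, MB₁ = 1.84, so M₁ = 8.06452 × 1.84 ≈ 14.8387 million.
After: m₂ = 1 / (0.2268) ≈ 4.40917, MB₂ = 1.84 − 0.113 = 1.727, so M₂ = 4.40917 × 1.727 ≈ 7.6146 million.
ΔM = M₂ − M₁ = 7.6146 − 14.8387 = -7.2241 million.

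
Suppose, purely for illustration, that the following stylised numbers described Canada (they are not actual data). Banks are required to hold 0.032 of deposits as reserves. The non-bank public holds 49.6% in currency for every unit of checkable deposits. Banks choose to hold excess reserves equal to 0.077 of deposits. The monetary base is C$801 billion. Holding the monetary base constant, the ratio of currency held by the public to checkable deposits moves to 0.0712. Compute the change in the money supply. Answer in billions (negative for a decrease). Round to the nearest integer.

Initially m₁ = (1 + 0.496) / (0.032 + 0.077 + 0.496) ≈ 2.4727, so M₁ = 2.4727 × 801 = 1980.6327 billion.
After the change m₂ = (1 + 0.0712) / (0.032 + 0.077 + 0.0712) ≈ 5.9445, so M₂ = 5.9445 × 801 = 4761.5445 billion.
ΔM = M₂ − M₁ = 4761.5445 − 1980.6327 = 2780.9118 billion.

C$2781 billion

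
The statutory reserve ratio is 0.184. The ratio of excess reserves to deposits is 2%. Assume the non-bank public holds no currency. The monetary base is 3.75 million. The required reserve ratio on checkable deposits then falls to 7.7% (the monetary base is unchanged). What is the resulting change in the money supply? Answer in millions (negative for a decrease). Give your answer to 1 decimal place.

Initially m₁ = 1 / (0.184 + 0.02) ≈ 4.9020, so M₁ = 4.9020 × 3.75 = 18.3825 million.
After the change m₂ = 1 / (0.077 + 0.02) ≈ 10.3093, so M₂ = 10.3093 × 3.75 ≈ 38.6599 million.
ΔM = M₂ − M₁ = 38.6599 − 18.3825 = 20.2774 million.

20.3 million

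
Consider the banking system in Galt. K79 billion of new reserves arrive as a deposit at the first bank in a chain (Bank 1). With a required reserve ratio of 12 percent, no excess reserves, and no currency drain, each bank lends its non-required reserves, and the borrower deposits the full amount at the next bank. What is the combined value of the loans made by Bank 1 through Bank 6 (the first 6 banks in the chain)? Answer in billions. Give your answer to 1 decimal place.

K310.3 billion

Bank i lends (1 − rr)^i of the original deposit: Bank 1 lends 79·0.8800 = 69.5200, Bank 2 lends 79·0.8800² = 61.1776, and so on.
Summing a geometric series: total = 79·[0.8800·(1 − 0.8800^6) / (1 − 0.8800)] ≈ 310.2886 billion.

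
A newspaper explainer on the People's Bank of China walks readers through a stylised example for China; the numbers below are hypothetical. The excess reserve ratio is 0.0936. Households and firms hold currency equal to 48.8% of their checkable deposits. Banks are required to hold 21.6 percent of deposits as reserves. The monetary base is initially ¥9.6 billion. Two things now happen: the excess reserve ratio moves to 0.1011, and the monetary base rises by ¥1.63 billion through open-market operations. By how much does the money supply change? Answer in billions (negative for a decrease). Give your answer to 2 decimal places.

Before: m₁ = (1 + 0.488) / (0.216 + 0.0936 + 0.488) ≈ 1.86560, MB₁ = 9.6, so M₁ = 1.86560 × 9.6 ≈ 17.9098 billion.
After: m₂ = (1 + 0.488) / (0.216 + 0.1011 + 0.488) ≈ 1.84822, MB₂ = 9.6 + 1.63 = 11.23, so M₂ = 1.84822 × 11.23 ≈ 20.7555 billion.
ΔM = M₂ − M₁ = 20.7555 − 17.9098 = 2.8457 billion.

¥2.85 billion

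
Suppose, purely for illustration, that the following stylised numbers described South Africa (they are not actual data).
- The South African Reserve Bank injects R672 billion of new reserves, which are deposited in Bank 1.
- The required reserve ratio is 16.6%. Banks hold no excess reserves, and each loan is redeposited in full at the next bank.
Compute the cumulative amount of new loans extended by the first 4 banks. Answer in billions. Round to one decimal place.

R1742.8 billion

Bank i lends (1 − rr)^i of the original deposit: Bank 1 lends 672·0.8340 = 560.4480, Bank 2 lends 672·0.8340² ≈ 467.4136, and so on.
Summing a geometric series: total = 672·[0.8340·(1 − 0.8340^4) / (1 − 0.8340)] ≈ 1742.7970 billion.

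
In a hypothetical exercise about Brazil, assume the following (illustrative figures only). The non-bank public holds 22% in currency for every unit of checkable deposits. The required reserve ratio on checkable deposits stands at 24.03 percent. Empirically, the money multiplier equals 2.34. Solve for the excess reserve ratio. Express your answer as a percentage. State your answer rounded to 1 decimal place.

Using m = 2.34. Since m = (1 + c)/(c + rr + e), the denominator satisfies c + rr + e = (1 + c)/m = (1 + 0.22) / 2.34 ≈ 0.521368.
With c = 0.22 and rr = 0.2403, the excess reserve ratio is 0.521368 − 0.22 − 0.2403 = 0.061068.

6.1%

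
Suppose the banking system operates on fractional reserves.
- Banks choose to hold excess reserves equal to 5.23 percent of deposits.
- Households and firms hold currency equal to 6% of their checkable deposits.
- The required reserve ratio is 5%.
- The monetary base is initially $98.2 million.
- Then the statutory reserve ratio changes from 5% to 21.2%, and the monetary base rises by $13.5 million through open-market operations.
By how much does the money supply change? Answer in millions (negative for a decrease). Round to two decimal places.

-276.26 million

Before: m₁ = (1 + 0.06) / (0.05 + 0.0523 + 0.06) ≈ 6.531115, MB₁ = 98.2, so M₁ = 6.531115 × 98.2 ≈ 641.3555 million.
After: m₂ = (1 + 0.06) / (0.212 + 0.0523 + 0.06) ≈ 3.268578, MB₂ = 98.2 + 13.5 = 111.7, so M₂ = 3.268578 × 111.7 ≈ 365.1002 million.
ΔM = M₂ − M₁ = 365.1002 − 641.3555 = -276.2553 million.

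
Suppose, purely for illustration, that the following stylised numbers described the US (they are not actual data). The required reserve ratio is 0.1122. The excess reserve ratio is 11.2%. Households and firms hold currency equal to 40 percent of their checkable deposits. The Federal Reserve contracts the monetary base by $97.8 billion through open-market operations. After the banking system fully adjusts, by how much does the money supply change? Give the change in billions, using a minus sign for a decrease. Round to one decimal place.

-219.4 billion

The money multiplier is m = (1 + c) / (rr + e + c) = (1 + 0.4) / (0.1122 + 0.112 + 0.4) ≈ 2.2429.
The sale removes 97.8 billion of base, so ΔM = m × ΔMB = 2.2429 × (−97.8) ≈ -219.3556 billion.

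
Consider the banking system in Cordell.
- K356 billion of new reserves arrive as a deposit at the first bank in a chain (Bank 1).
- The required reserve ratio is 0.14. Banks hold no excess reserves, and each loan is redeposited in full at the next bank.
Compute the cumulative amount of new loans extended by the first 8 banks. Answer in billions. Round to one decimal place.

K1532.5 billion

Bank i lends (1 − rr)^i of the original deposit: Bank 1 lends 356·0.8600 = 306.1600, Bank 2 lends 356·0.8600² = 263.2976, and so on.
Summing a geometric series: total = 356·[0.8600·(1 − 0.8600^8) / (1 − 0.8600)] ≈ 1532.5103 billion.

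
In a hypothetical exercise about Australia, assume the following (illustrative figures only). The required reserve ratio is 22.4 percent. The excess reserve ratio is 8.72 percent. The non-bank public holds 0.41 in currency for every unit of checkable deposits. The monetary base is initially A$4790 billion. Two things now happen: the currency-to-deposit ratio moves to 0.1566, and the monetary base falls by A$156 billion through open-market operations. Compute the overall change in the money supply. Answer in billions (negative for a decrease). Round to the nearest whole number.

A$2092 billion

Before: m₁ = (1 + 0.41) / (0.224 + 0.0872 + 0.41) ≈ 1.95507, MB₁ = 4790, so M₁ = 1.95507 × 4790 = 9364.7853 billion.
After: m₂ = (1 + 0.1566) / (0.224 + 0.0872 + 0.1566) ≈ 2.47242, MB₂ = 4790 − 156 = 4634, so M₂ = 2.47242 × 4634 ≈ 11457.1943 billion.
ΔM = M₂ − M₁ = 11457.1943 − 9364.7853 = 2092.409 billion.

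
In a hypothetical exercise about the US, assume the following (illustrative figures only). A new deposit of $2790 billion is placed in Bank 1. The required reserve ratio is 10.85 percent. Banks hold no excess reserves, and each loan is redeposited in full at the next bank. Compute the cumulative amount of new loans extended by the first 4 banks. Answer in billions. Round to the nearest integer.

$8444 billion

Bank i lends (1 − rr)^i of the original deposit: Bank 1 lends 2790·0.8915 = 2487.2850, Bank 2 lends 2790·0.8915² ≈ 2217.4146, and so on.
Summing a geometric series: total = 2790·[0.8915·(1 − 0.8915^4) / (1 − 0.8915)] ≈ 8443.8642 billion.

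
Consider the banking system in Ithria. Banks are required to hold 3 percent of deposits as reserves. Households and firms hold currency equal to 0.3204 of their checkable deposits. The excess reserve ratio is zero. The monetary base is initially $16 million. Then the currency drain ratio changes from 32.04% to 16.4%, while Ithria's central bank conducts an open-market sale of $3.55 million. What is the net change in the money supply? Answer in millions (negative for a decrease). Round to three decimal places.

$14.408 million

Before: m₁ = (1 + 0.3204) / (0.03 + 0.3204) ≈ 3.768265, MB₁ = 16, so M₁ = 3.768265 × 16 ≈ 60.2922 million.
After: m₂ = (1 + 0.164) / (0.03 + 0.164) = 6, MB₂ = 16 − 3.55 = 12.45, so M₂ = 6 × 12.45 = 74.7 million.
ΔM = M₂ − M₁ = 74.7 − 60.2922 = 14.4078 million.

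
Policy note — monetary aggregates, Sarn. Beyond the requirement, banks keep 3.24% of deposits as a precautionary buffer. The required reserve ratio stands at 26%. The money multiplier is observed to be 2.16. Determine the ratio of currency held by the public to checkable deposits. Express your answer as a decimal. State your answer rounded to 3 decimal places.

Using m = 2.16. From m = (1 + c)/(c + rr + e), rearranging gives 1 + c = m·(c + rr + e), so c·(1 − m) = m·(rr + e) − 1.
Hence c = [m·(rr + e) − 1]/(1 − m) = [2.16 × (0.26 + 0.0324) − 1] / (1 − 2.16) = 0.317600.

0.318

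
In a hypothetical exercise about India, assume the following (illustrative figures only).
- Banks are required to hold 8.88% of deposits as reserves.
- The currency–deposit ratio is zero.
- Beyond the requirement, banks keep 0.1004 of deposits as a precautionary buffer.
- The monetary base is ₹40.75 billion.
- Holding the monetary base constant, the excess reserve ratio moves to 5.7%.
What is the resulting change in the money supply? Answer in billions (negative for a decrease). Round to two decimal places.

Initially m₁ = 1 / (0.0888 + 0.1004) ≈ 5.28541, so M₁ = 5.28541 × 40.75 ≈ 215.3805 billion.
After the change m₂ = 1 / (0.0888 + 0.057) ≈ 6.85871, so M₂ = 6.85871 × 40.75 ≈ 279.4924 billion.
ΔM = M₂ − M₁ = 279.4924 − 215.3805 = 64.1119 billion.

₹64.11 billion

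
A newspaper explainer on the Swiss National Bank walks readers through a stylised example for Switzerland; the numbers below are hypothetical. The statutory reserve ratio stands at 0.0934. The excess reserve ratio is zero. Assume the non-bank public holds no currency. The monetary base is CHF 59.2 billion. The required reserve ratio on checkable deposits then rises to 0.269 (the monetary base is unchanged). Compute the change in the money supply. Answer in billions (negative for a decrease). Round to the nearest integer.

-414 billion

Initially m₁ = 1 / (0.0934) ≈ 10.7066, so M₁ = 10.7066 × 59.2 ≈ 633.8307 billion.
After the change m₂ = 1 / (0.269) ≈ 3.7175, so M₂ = 3.7175 × 59.2 = 220.076 billion.
ΔM = M₂ − M₁ = 220.076 − 633.8307 = -413.7547 billion.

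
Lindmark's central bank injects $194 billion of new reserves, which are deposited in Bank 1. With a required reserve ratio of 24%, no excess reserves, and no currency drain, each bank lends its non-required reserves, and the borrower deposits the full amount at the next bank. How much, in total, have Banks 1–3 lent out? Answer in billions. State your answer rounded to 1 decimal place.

Bank i lends (1 − rr)^i of the original deposit: Bank 1 lends 194·0.7600 = 147.4400, Bank 2 lends 194·0.7600² = 112.0544, and so on.
Summing a geometric series: total = 194·[0.7600·(1 − 0.7600^3) / (1 − 0.7600)] ≈ 344.6557 billion.

$344.7 billion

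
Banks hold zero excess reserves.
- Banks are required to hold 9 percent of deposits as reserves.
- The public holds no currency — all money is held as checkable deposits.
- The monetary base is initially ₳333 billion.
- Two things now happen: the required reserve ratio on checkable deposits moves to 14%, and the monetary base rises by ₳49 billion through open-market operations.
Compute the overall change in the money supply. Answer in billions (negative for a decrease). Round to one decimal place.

-971.4 billion

Before: m₁ = 1 / (0.09) ≈ 11.11111, MB₁ = 333, so M₁ = 11.11111 × 333 ≈ 3699.9996 billion.
After: m₂ = 1 / (0.14) ≈ 7.14286, MB₂ = 333 + 49 = 382, so M₂ = 7.14286 × 382 ≈ 2728.5725 billion.
ΔM = M₂ − M₁ = 2728.5725 − 3699.9996 = -971.4271 billion.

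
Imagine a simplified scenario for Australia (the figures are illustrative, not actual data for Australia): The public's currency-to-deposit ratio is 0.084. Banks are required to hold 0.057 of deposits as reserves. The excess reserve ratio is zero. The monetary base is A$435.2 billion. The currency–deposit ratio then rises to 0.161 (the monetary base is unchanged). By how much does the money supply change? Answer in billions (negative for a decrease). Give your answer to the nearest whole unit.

-1028 billion

Initially m₁ = (1 + 0.084) / (0.057 + 0.084) ≈ 7.6879, so M₁ = 7.6879 × 435.2 ≈ 3345.7741 billion.
After the change m₂ = (1 + 0.161) / (0.057 + 0.161) ≈ 5.3257, so M₂ = 5.3257 × 435.2 ≈ 2317.7446 billion.
ΔM = M₂ − M₁ = 2317.7446 − 3345.7741 = -1028.0295 billion.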